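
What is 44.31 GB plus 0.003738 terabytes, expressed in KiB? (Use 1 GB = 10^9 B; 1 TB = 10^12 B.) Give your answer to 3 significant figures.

44.31 GB = 4.32715 × 10^7 KiB and 0.003738 TB = 3.65039 × 10^6 KiB.
4.32715 × 10^7 + 3.65039 × 10^6 ≈ 4.69 × 10^7 KiB.

4.69 × 10^7 kibibytes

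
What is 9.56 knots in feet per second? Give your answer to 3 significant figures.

1 kn = 1.68781 ft/s.
So 9.56 × 1.68781 ≈ 16.1 ft/s.

16.1 ft/s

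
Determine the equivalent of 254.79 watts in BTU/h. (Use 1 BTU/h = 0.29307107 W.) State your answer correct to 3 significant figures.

869 BTU per hour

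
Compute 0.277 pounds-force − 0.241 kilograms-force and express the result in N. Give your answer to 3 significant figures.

0.277 lbf = 1.23216 N and 0.241 kgf = 2.36340 N.
1.23216 − 2.36340 ≈ -1.13 N.

-1.13 newtons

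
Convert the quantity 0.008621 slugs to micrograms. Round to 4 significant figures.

1.258e+8 μg

1 slug = 1.45939e+10 μg.
0.008621 × 1.45939e+10 ≈ 1.258e+8 μg.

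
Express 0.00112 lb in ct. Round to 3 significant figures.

2.54 ct

1 lb = 2267.96 carats.
Thus 0.00112 × 2267.96 ≈ 2.54 ct.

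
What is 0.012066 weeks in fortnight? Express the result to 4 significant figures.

0.006033 fortnights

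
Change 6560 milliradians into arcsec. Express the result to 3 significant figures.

1.35 × 10^6 arcseconds

1 mrad = 206.265 arcsec.
Thus 6560 × 206.265 ≈ 1.35 × 10^6 arcsec.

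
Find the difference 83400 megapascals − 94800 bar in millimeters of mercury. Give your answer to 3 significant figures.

83400 MPa = 6.25551 × 10^8 mmHg and 94800 bar = 7.11058 × 10^7 mmHg.
6.25551 × 10^8 − 7.11058 × 10^7 ≈ 5.54 × 10^8 mmHg.

5.54 × 10^8 mmHg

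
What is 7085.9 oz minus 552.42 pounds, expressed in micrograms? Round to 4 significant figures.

7085.9 oz = 2.00882 × 10^11 μg and 552.42 lb = 2.50573 × 10^11 μg.
2.00882 × 10^11 − 2.50573 × 10^11 ≈ -4.969 × 10^10 μg.

-4.969 × 10^10 micrograms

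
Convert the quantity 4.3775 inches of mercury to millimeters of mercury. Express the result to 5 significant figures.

111.19 mmHg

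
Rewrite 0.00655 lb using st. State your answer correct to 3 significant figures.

1 lb = 0.0714286 st.
Thus 0.00655 × 0.0714286 ≈ 0.000468 st.

0.000468 st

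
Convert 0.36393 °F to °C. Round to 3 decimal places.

-17.576 degrees Celsius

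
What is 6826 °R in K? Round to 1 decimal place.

3792.2 kelvins

°R = K × 9/5.
Applying the formula gives 3792.2 K.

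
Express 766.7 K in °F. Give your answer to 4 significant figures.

920.4 °F

K = (°F + 459.67) × 5/9.
Applying the formula gives 920.4 °F.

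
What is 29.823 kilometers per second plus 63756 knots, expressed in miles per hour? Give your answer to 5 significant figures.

140080 miles per hour

29.823 km/s = 66712.2 mph and 63756 kn = 73369.1 mph.
66712.2 + 73369.1 ≈ 140080 mph.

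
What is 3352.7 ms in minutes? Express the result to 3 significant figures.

0.0559 min

1 millisecond = 1.66667 × 10^-5 min.
So 3352.7 × 1.66667 × 10^-5 ≈ 0.0559 min.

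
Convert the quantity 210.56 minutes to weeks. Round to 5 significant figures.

1 min = 9.92063e-5 weeks.
So 210.56 × 9.92063e-5 ≈ 0.020889 wk.

0.020889 weeks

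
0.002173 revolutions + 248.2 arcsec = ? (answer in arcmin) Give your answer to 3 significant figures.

0.002173 rev = 46.9368 arcmin and 248.2 arcsec = 4.13667 arcmin.
46.9368 + 4.13667 ≈ 51.1 arcmin.

51.1 arcminutes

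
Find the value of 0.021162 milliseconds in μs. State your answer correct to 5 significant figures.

1 ms = 1000.00 μs.
0.021162 × 1000.00 ≈ 21.162 μs.

21.162 μs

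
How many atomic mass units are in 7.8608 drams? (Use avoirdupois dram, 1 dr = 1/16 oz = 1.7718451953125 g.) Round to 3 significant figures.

8.39 × 10^24 u

1 dram = 1.06703 × 10^24 u.
Thus 7.8608 × 1.06703 × 10^24 ≈ 8.39 × 10^24 u.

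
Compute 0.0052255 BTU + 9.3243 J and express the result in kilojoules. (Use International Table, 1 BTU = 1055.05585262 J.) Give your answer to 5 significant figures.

0.0052255 BTU = 0.00551319 kJ and 9.3243 J = 0.00932430 kJ.
0.00551319 + 0.00932430 ≈ 0.014837 kJ.

0.014837 kJ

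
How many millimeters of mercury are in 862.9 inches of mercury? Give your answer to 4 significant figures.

1 inch of mercury = 25.4000 mmHg.
Then 862.9 × 25.4000 ≈ 21920 mmHg.

21920 mmHg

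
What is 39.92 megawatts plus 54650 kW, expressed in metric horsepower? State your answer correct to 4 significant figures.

128600 PS

39.92 MW = 54276.1 PS and 54650 kW = 74303.3 PS.
54276.1 + 74303.3 ≈ 128600 PS.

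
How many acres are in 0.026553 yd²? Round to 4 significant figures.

1 square yard = 0.000206612 acre.
Thus 0.026553 × 0.000206612 ≈ 5.486e-6 acre.

5.486e-6 acres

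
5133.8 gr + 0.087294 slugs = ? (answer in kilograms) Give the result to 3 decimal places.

1.607 kilograms

5133.8 gr = 0.332665 kg and 0.087294 slug = 1.27396 kg.
0.332665 + 1.27396 ≈ 1.607 kg.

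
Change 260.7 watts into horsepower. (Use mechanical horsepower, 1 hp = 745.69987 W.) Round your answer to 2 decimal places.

1 watt = 0.00134102 horsepower.
So 260.7 × 0.00134102 ≈ 0.35 hp.

0.35 hp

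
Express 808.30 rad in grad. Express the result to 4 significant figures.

1 rad = 63.6620 grad.
So 808.30 × 63.6620 ≈ 51460 grad.

51460 grad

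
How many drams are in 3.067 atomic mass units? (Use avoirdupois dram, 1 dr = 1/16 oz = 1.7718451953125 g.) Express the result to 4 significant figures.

1 atomic mass unit = 9.37181e-25 dr.
3.067 × 9.37181e-25 ≈ 2.874e-24 dr.

2.874e-24 drams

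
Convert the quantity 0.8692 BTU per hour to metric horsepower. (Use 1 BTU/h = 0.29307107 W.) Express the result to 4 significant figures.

1 BTU/h = 0.000398466 PS.
So 0.8692 × 0.000398466 ≈ 0.0003463 PS.

0.0003463 PS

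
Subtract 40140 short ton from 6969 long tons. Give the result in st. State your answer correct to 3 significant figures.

6969 long ton = 1.11504e+6 st and 40140 short ton = 5.73429e+6 st.
1.11504e+6 − 5.73429e+6 ≈ -4.62e+6 st.

-4.62e+6 st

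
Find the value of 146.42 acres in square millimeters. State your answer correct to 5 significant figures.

1 acre = 4.04686e+9 mm².
So 146.42 × 4.04686e+9 ≈ 5.9254e+11 mm².

5.9254e+11 mm²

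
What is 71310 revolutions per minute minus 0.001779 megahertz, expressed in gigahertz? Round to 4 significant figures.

-5.905e-7 GHz

71310 rpm = 1.18850e-6 GHz and 0.001779 MHz = 1.77900e-6 GHz.
1.18850e-6 − 1.77900e-6 ≈ -5.905e-7 GHz.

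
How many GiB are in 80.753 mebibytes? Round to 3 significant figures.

0.0789 GiB

1 MiB = 0.0009765625 gibibytes.
Thus 80.753 × 0.0009765625 ≈ 0.0789 GiB.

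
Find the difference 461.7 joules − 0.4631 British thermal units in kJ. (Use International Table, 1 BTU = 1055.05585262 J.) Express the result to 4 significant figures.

461.7 J = 0.461700 kJ and 0.4631 BTU = 0.488596 kJ.
0.461700 − 0.488596 ≈ -0.02690 kJ.

-0.02690 kJ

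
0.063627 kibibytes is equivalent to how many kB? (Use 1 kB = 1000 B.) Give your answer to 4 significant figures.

1 kibibyte = 1.02400 kB.
0.063627 × 1.02400 ≈ 0.06515 kB.

0.06515 kB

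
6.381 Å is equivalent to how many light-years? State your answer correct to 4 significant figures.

6.745 × 10^-26 light-years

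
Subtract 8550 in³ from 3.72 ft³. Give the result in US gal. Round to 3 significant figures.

-9.19 US gallons

3.72 ft³ = 27.8275 US gal and 8550 in³ = 37.0130 US gal.
27.8275 − 37.0130 ≈ -9.19 US gal.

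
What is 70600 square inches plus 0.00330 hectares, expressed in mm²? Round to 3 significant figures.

7.85 × 10^7 square millimeters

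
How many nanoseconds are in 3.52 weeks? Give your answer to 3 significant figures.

2.13e+15 nanoseconds

1 week = 6.04800e+14 ns.
So 3.52 × 6.04800e+14 ≈ 2.13e+15 ns.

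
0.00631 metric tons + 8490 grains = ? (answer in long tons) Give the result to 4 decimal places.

0.00631 t = 0.00621034 long ton and 8490 gr = 0.000541454 long ton.
0.00621034 + 0.000541454 ≈ 0.0068 long ton.

0.0068 long tons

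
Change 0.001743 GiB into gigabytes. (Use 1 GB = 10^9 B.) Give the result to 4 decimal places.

0.0019 gigabytes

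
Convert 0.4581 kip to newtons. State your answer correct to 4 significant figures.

1 kip = 4448.22 N.
So 0.4581 × 4448.22 ≈ 2038 N.

2038 N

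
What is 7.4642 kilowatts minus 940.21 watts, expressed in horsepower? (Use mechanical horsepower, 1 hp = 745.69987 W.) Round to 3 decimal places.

8.749 horsepower

7.4642 kW = 10.0097 hp and 940.21 W = 1.26084 hp.
10.0097 − 1.26084 ≈ 8.749 hp.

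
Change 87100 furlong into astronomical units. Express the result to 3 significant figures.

0.000117 au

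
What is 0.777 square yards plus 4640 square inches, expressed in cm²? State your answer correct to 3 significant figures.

36400 square centimeters

0.777 yd² = 6496.71 cm² and 4640 in² = 29935.4 cm².
6496.71 + 29935.4 ≈ 36400 cm².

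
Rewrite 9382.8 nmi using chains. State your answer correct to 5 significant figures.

1 nautical mile = 92.0624 chains.
So 9382.8 × 92.0624 ≈ 863800 chain.

863800 chains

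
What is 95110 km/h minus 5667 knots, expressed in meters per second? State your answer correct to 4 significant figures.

95110 km/h = 26419.4 m/s and 5667 kn = 2915.36 m/s.
26419.4 − 2915.36 ≈ 23500 m/s.

23500 meters per second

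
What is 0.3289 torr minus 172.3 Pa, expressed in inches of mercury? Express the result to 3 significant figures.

0.3289 torr = 0.0129488 inHg and 172.3 Pa = 0.0508802 inHg.
0.0129488 − 0.0508802 ≈ -0.0379 inHg.

-0.0379 inHg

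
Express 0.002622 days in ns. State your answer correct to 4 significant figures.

2.265 × 10^11 nanoseconds

1 d = 8.64000 × 10^13 nanoseconds.
So 0.002622 × 8.64000 × 10^13 ≈ 2.265 × 10^11 ns.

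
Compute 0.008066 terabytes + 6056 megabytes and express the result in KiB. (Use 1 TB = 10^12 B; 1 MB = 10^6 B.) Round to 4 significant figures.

1.379e+7 KiB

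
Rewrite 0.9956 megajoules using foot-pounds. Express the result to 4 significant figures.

734300 ft·lbf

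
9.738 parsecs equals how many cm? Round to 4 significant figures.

3.005e+19 cm

1 parsec = 3.08568e+18 cm.
9.738 × 3.08568e+18 ≈ 3.005e+19 cm.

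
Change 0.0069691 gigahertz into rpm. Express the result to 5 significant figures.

1 gigahertz = 6.00000 × 10^10 rpm.
Then 0.0069691 × 6.00000 × 10^10 ≈ 4.1815 × 10^8 rpm.

4.1815 × 10^8 revolutions per minute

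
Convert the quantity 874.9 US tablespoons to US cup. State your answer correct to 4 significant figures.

1 US tbsp = 0.0625000 US cup.
Then 874.9 × 0.0625000 ≈ 54.68 US cup.

54.68 US cups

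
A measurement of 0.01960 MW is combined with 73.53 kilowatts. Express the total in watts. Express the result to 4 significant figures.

0.01960 MW = 19600.0 W and 73.53 kW = 73530.0 W.
19600.0 + 73530.0 ≈ 93130 W.

93130 watts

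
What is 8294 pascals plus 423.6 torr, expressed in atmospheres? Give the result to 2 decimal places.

8294 Pa = 0.0818554 atm and 423.6 torr = 0.557368 atm.
0.0818554 + 0.557368 ≈ 0.64 atm.

0.64 atm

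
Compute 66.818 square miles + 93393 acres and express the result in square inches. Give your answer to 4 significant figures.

8.541 × 10^11 in²

66.818 mi² = 2.68240 × 10^11 in² and 93393 acre = 5.85821 × 10^11 in².
2.68240 × 10^11 + 5.85821 × 10^11 ≈ 8.541 × 10^11 in².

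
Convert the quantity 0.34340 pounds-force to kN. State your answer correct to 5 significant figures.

1 pound-force = 0.00444822 kilonewtons.
So 0.34340 × 0.00444822 ≈ 0.0015275 kN.

0.0015275 kilonewtons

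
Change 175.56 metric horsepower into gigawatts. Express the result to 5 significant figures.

1 PS = 7.35499e-7 gigawatts.
So 175.56 × 7.35499e-7 ≈ 0.00012912 GW.

0.00012912 GW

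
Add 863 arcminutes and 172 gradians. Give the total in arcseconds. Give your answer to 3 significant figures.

863 arcmin = 51780.0 arcsec and 172 grad = 557280 arcsec.
51780.0 + 557280 ≈ 609000 arcsec.

609000 arcsec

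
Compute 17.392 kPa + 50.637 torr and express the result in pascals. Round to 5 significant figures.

17.392 kPa = 17392.0 Pa and 50.637 torr = 6751.04 Pa.
17392.0 + 6751.04 ≈ 24143 Pa.

24143 pascals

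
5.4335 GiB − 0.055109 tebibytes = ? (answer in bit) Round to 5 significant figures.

-4.3807e+11 bit

5.4335 GiB = 4.66734e+10 bit and 0.055109 TiB = 4.84744e+11 bit.
4.66734e+10 − 4.84744e+11 ≈ -4.3807e+11 bit.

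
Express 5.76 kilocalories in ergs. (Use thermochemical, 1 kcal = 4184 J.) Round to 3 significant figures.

2.41 × 10^11 erg

1 kilocalorie = 4.18400 × 10^10 erg.
5.76 × 4.18400 × 10^10 ≈ 2.41 × 10^11 erg.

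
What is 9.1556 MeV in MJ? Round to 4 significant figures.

1 megaelectronvolt = 1.60218e-19 megajoules.
Then 9.1556 × 1.60218e-19 ≈ 1.467e-18 MJ.

1.467e-18 MJ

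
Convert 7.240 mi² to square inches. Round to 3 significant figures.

1 square mile = 4.01449e+9 square inches.
Then 7.240 × 4.01449e+9 ≈ 2.91e+10 in².

2.91e+10 in²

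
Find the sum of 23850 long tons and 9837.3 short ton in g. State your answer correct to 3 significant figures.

23850 long ton = 2.42327 × 10^10 g and 9837.3 short ton = 8.92425 × 10^9 g.
2.42327 × 10^10 + 8.92425 × 10^9 ≈ 3.32 × 10^10 g.

3.32 × 10^10 g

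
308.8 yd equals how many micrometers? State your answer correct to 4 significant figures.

1 yd = 914400 μm.
So 308.8 × 914400 ≈ 2.824e+8 μm.

2.824e+8 μm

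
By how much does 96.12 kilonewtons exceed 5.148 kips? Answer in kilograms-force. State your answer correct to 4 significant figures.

7466 kgf

96.12 kN = 9801.51 kgf and 5.148 kip = 2335.09 kgf.
9801.51 − 2335.09 ≈ 7466 kgf.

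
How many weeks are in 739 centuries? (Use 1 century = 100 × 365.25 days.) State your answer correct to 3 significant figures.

1 century = 5217.86 weeks.
Then 739 × 5217.86 ≈ 3.86e+6 wk.

3.86e+6 weeks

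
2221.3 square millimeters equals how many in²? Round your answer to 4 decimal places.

1 square millimeter = 0.00155000 square inches.
So 2221.3 × 0.00155000 ≈ 3.4430 in².

3.4430 square inches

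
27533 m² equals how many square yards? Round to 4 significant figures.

1 square meter = 1.19599 square yards.
Then 27533 × 1.19599 ≈ 32930 yd².

32930 square yards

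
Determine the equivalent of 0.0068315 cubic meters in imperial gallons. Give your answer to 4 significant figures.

1.503 imp gal

1 m³ = 219.969 imperial gallons.
Thus 0.0068315 × 219.969 ≈ 1.503 imp gal.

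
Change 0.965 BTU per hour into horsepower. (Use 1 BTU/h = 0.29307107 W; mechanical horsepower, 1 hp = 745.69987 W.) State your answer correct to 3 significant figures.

0.000379 horsepower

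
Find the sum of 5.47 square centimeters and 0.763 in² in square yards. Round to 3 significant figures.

5.47 cm² = 0.000654207 yd² and 0.763 in² = 0.000588735 yd².
0.000654207 + 0.000588735 ≈ 0.00124 yd².

0.00124 yd²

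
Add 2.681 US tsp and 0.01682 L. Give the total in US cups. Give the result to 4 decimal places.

2.681 US tsp = 0.0558542 US cup and 0.01682 L = 0.0710940 US cup.
0.0558542 + 0.0710940 ≈ 0.1269 US cup.

0.1269 US cups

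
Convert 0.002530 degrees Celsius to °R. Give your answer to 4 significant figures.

491.7 degrees Rankine

°R = (°C + 273.15) × 9/5.
Applying the formula gives 491.7 °R.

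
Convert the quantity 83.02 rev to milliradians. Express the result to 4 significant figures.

1 revolution = 6283.19 milliradians.
So 83.02 × 6283.19 ≈ 521600 mrad.

521600 mrad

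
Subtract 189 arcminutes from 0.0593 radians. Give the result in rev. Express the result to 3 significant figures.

0.0593 rad = 0.00943789 rev and 189 arcmin = 0.00875000 rev.
0.00943789 − 0.00875000 ≈ 0.000688 rev.

0.000688 rev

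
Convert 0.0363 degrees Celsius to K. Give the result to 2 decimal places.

K = °C + 273.15.
Applying the formula gives 273.19 K.

273.19 kelvins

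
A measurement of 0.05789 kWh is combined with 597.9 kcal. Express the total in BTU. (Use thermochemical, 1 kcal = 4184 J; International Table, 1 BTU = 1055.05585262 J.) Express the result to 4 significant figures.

0.05789 kWh = 197.529 BTU and 597.9 kcal = 2371.07 BTU.
197.529 + 2371.07 ≈ 2569 BTU.

2569 BTU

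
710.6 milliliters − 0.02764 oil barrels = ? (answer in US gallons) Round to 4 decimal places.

-0.9732 US gal

710.6 mL = 0.187721 US gal and 0.02764 bbl = 1.16088 US gal.
0.187721 − 1.16088 ≈ -0.9732 US gal.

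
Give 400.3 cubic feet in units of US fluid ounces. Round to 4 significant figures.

1 cubic foot = 957.506 US fl oz.
So 400.3 × 957.506 ≈ 383300 US fl oz.

383300 US fluid ounces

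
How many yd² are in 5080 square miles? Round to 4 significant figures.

1.574e+10 yd²

1 mi² = 3.09760e+6 yd².
Then 5080 × 3.09760e+6 ≈ 1.574e+10 yd².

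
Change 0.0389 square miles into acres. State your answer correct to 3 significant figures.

1 mi² = 640.000 acres.
Thus 0.0389 × 640.000 ≈ 24.9 acre.

24.9 acres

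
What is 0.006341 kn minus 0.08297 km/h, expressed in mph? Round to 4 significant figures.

-0.04426 mph

0.006341 kn = 0.00729709 mph and 0.08297 km/h = 0.0515552 mph.
0.00729709 − 0.0515552 ≈ -0.04426 mph.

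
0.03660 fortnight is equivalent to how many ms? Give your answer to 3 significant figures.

4.43 × 10^7 ms

1 fortnight = 1.20960 × 10^9 milliseconds.
So 0.03660 × 1.20960 × 10^9 ≈ 4.43 × 10^7 ms.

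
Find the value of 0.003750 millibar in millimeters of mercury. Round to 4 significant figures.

0.002813 millimeters of mercury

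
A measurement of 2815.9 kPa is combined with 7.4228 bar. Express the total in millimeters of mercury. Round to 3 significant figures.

2815.9 kPa = 21121.0 mmHg and 7.4228 bar = 5567.56 mmHg.
21121.0 + 5567.56 ≈ 26700 mmHg.

26700 millimeters of mercury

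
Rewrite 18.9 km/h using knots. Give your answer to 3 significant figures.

1 km/h = 0.539957 knots.
Thus 18.9 × 0.539957 ≈ 10.2 kn.

10.2 kn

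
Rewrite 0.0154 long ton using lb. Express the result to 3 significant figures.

34.5 lb

1 long ton = 2240.00 pounds.
Then 0.0154 × 2240.00 ≈ 34.5 lb.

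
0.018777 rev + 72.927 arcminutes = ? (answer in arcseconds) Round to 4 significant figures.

0.018777 rev = 24335.0 arcsec and 72.927 arcmin = 4375.62 arcsec.
24335.0 + 4375.62 ≈ 28710 arcsec.

28710 arcsec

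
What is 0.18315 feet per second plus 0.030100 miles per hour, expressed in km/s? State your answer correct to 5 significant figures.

6.9280e-5 km/s

0.18315 ft/s = 5.58241e-5 km/s and 0.030100 mph = 1.34559e-5 km/s.
5.58241e-5 + 1.34559e-5 ≈ 6.9280e-5 km/s.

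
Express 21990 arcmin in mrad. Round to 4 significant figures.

6397 mrad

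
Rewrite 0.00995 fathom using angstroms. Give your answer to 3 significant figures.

1 fathom = 1.82880e+10 Å.
Thus 0.00995 × 1.82880e+10 ≈ 1.82e+8 Å.

1.82e+8 angstroms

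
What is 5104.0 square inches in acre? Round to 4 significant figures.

0.0008137 acres

1 in² = 1.59423 × 10^-7 acre.
5104.0 × 1.59423 × 10^-7 ≈ 0.0008137 acre.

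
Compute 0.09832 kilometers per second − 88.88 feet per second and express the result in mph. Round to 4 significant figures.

159.3 miles per hour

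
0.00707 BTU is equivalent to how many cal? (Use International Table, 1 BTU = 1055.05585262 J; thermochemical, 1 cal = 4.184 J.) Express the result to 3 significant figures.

1.78 cal

1 BTU = 252.164 cal.
Thus 0.00707 × 252.164 ≈ 1.78 cal.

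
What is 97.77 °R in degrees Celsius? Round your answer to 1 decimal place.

-218.8 degrees Celsius

°R = (°C + 273.15) × 9/5.
Applying the formula gives -218.8 °C.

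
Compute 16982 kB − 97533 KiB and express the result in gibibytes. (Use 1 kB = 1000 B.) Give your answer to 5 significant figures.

-0.077199 gibibytes

16982 kB = 0.0158157 GiB and 97533 KiB = 0.0930147 GiB.
0.0158157 − 0.0930147 ≈ -0.077199 GiB.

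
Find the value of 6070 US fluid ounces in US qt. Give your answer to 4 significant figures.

1 US fl oz = 0.0312500 US qt.
So 6070 × 0.0312500 ≈ 189.7 US qt.

189.7 US qt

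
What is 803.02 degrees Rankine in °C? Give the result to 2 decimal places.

172.97 degrees Celsius

°R = (°C + 273.15) × 9/5.
Applying the formula gives 172.97 °C.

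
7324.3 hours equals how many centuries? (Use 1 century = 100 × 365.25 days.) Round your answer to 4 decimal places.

0.0084 century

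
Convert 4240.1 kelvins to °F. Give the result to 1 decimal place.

K = (°F + 459.67) × 5/9.
Applying the formula gives 7172.5 °F.

7172.5 degrees Fahrenheit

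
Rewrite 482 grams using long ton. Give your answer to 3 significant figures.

1 gram = 9.84207 × 10^-7 long ton.
482 × 9.84207 × 10^-7 ≈ 0.000474 long ton.

0.000474 long ton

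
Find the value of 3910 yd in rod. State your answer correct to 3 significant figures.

1 yd = 0.181818 rods.
Thus 3910 × 0.181818 ≈ 711 rod.

711 rod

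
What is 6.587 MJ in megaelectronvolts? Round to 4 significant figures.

4.111e+19 megaelectronvolts

1 megajoule = 6.24151e+18 megaelectronvolts.
Thus 6.587 × 6.24151e+18 ≈ 4.111e+19 MeV.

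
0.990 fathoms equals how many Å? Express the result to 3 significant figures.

1 fathom = 1.82880e+10 Å.
So 0.990 × 1.82880e+10 ≈ 1.81e+10 Å.

1.81e+10 Å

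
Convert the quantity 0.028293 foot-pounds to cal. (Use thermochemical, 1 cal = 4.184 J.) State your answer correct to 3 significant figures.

1 foot-pound = 0.324048 calories.
Thus 0.028293 × 0.324048 ≈ 0.00917 cal.

0.00917 calories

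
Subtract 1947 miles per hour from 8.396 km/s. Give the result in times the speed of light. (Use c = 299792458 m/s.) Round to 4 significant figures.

2.510e-5 c

8.396 km/s = 2.80060e-5 c and 1947 mph = 2.90330e-6 c.
2.80060e-5 − 2.90330e-6 ≈ 2.510e-5 c.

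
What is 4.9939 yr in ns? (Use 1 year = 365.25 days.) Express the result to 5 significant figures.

1.5760e+17 nanoseconds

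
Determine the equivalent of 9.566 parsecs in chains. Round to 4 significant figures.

1.467e+16 chains

1 parsec = 1.53388e+15 chain.
Thus 9.566 × 1.53388e+15 ≈ 1.467e+16 chain.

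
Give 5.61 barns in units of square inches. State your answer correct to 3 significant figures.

8.70 × 10^-25 square inches

1 barn = 1.55000 × 10^-25 in².
So 5.61 × 1.55000 × 10^-25 ≈ 8.70 × 10^-25 in².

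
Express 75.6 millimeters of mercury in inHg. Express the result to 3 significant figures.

2.98 inHg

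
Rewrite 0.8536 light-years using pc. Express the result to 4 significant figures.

1 ly = 0.306601 pc.
Then 0.8536 × 0.306601 ≈ 0.2617 pc.

0.2617 pc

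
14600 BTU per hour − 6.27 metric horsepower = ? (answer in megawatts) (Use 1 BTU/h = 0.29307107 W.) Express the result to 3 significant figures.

-0.000333 MW

14600 BTU/h = 0.00427884 MW and 6.27 PS = 0.00461158 MW.
0.00427884 − 0.00461158 ≈ -0.000333 MW.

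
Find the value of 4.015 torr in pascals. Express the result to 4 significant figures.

535.3 Pa

1 torr = 133.322 Pa.
Thus 4.015 × 133.322 ≈ 535.3 Pa.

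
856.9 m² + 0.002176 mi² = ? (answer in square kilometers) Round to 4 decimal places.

0.0065 km²

856.9 m² = 0.000856900 km² and 0.002176 mi² = 0.00563581 km².
0.000856900 + 0.00563581 ≈ 0.0065 km².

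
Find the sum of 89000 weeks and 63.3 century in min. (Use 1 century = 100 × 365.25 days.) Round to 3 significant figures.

4.23e+9 min

89000 wk = 8.97120e+8 min and 63.3 century = 3.32933e+9 min.
8.97120e+8 + 3.32933e+9 ≈ 4.23e+9 min.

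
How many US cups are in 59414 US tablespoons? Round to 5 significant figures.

1 US tablespoon = 0.0625000 US cups.
So 59414 × 0.0625000 ≈ 3713.4 US cup.

3713.4 US cup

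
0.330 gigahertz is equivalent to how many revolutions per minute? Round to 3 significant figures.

1.98 × 10^10 rpm

1 GHz = 6.00000 × 10^10 rpm.
0.330 × 6.00000 × 10^10 ≈ 1.98 × 10^10 rpm.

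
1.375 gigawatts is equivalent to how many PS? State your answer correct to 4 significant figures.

1 gigawatt = 1.35962 × 10^6 PS.
1.375 × 1.35962 × 10^6 ≈ 1.869 × 10^6 PS.

1.869 × 10^6 metric horsepower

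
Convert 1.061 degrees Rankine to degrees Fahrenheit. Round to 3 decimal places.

-458.609 °F

°R = °F + 459.67.
Applying the formula gives -458.609 °F.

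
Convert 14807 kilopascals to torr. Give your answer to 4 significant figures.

1 kilopascal = 7.50062 torr.
Thus 14807 × 7.50062 ≈ 111100 torr.

111100 torr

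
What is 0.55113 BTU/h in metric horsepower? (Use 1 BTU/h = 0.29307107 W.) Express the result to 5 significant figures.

0.00021961 PS

1 BTU per hour = 0.000398466 PS.
So 0.55113 × 0.000398466 ≈ 0.00021961 PS.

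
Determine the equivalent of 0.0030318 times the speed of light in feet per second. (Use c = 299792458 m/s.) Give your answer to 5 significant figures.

2.9820e+6 feet per second

1 c = 9.83571e+8 ft/s.
So 0.0030318 × 9.83571e+8 ≈ 2.9820e+6 ft/s.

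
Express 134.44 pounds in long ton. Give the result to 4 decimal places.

1 lb = 0.000446429 long ton.
134.44 × 0.000446429 ≈ 0.0600 long ton.

0.0600 long tons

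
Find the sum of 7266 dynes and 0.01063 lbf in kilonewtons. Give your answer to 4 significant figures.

7266 dyn = 7.26600 × 10^-5 kN and 0.01063 lbf = 4.72846 × 10^-5 kN.
7.26600 × 10^-5 + 4.72846 × 10^-5 ≈ 0.0001199 kN.

0.0001199 kN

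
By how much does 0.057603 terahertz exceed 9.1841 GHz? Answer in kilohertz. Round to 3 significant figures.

0.057603 THz = 5.76030e+7 kHz and 9.1841 GHz = 9.18410e+6 kHz.
5.76030e+7 − 9.18410e+6 ≈ 4.84e+7 kHz.

4.84e+7 kHz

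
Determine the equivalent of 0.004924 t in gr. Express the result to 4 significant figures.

75990 grains

1 metric ton = 1.54324e+7 gr.
0.004924 × 1.54324e+7 ≈ 75990 gr.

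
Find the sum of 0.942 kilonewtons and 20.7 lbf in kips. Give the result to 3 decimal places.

0.232 kip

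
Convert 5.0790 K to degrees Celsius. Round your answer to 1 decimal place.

-268.1 °C

K = °C + 273.15.
Applying the formula gives -268.1 °C.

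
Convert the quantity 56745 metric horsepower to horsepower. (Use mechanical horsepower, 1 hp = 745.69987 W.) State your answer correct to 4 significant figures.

1 PS = 0.986320 hp.
56745 × 0.986320 ≈ 55970 hp.

55970 horsepower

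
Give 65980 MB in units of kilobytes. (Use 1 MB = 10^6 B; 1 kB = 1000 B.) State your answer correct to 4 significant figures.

6.598e+7 kB

1 megabyte = 1000.00 kilobytes.
So 65980 × 1000.00 ≈ 6.598e+7 kB.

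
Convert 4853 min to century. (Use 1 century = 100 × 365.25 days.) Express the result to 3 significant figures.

9.23 × 10^-5 century

1 min = 1.90129 × 10^-8 century.
Thus 4853 × 1.90129 × 10^-8 ≈ 9.23 × 10^-5 century.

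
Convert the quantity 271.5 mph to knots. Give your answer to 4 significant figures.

1 mph = 0.868976 kn.
So 271.5 × 0.868976 ≈ 235.9 kn.

235.9 kn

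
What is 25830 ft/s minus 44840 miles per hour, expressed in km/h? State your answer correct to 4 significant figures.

-43820 km/h

25830 ft/s = 28342.7 km/h and 44840 mph = 72163.0 km/h.
28342.7 − 72163.0 ≈ -43820 km/h.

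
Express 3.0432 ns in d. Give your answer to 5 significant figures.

1 ns = 1.15741e-14 d.
3.0432 × 1.15741e-14 ≈ 3.5222e-14 d.

3.5222e-14 d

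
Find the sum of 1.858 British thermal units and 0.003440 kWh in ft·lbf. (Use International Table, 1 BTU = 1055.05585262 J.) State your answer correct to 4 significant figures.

1.858 BTU = 1445.84 ft·lbf and 0.003440 kWh = 9133.97 ft·lbf.
1445.84 + 9133.97 ≈ 10580 ft·lbf.

10580 foot-pounds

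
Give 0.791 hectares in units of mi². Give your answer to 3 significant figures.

1 ha = 0.00386102 mi².
Then 0.791 × 0.00386102 ≈ 0.00305 mi².

0.00305 square miles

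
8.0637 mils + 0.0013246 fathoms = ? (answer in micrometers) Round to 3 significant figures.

2630 μm

8.0637 mil = 204.818 μm and 0.0013246 fathom = 2422.43 μm.
204.818 + 2422.43 ≈ 2630 μm.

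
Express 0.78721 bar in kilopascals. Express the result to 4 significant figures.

78.72 kPa

1 bar = 100.000 kilopascals.
Then 0.78721 × 100.000 ≈ 78.72 kPa.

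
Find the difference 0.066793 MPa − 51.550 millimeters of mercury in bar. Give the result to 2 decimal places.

0.60 bar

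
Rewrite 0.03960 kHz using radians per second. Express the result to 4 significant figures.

1 kilohertz = 6283.19 radians per second.
Then 0.03960 × 6283.19 ≈ 248.8 rad/s.

248.8 radians per second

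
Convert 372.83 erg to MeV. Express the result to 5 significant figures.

1 erg = 624151 megaelectronvolts.
372.83 × 624151 ≈ 2.3270 × 10^8 MeV.

2.3270 × 10^8 MeV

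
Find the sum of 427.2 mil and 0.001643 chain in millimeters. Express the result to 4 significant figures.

43.90 mm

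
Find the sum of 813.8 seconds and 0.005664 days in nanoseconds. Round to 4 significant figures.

1.303e+12 ns

813.8 s = 8.13800e+11 ns and 0.005664 d = 4.89370e+11 ns.
8.13800e+11 + 4.89370e+11 ≈ 1.303e+12 ns.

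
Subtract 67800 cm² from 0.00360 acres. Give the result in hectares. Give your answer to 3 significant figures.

0.00360 acre = 0.00145687 ha and 67800 cm² = 0.000678000 ha.
0.00145687 − 0.000678000 ≈ 0.000779 ha.

0.000779 hectares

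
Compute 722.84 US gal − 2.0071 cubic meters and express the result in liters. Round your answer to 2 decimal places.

722.84 US gal = 2736.25 L and 2.0071 m³ = 2007.10 L.
2736.25 − 2007.10 ≈ 729.15 L.

729.15 L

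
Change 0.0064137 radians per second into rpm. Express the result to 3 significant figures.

1 rad/s = 9.54930 rpm.
So 0.0064137 × 9.54930 ≈ 0.0612 rpm.

0.0612 rpm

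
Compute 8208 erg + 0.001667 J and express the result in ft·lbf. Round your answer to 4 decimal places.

8208 erg = 0.000605391 ft·lbf and 0.001667 J = 0.00122952 ft·lbf.
0.000605391 + 0.00122952 ≈ 0.0018 ft·lbf.

0.0018 ft·lbf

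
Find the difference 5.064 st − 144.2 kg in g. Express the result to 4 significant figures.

5.064 st = 32157.9 g and 144.2 kg = 144200 g.
32157.9 − 144200 ≈ -112000 g.

-112000 g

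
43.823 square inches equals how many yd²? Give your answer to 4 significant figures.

0.03381 yd²

1 in² = 0.000771605 yd².
Thus 43.823 × 0.000771605 ≈ 0.03381 yd².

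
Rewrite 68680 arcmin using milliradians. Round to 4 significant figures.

1 arcmin = 0.290888 milliradians.
Thus 68680 × 0.290888 ≈ 19980 mrad.

19980 milliradians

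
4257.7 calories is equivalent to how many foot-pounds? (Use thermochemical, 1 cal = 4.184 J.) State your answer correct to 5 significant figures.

13139 ft·lbf

1 cal = 3.08596 ft·lbf.
So 4257.7 × 3.08596 ≈ 13139 ft·lbf.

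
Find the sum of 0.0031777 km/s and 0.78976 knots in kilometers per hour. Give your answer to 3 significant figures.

12.9 km/h

0.0031777 km/s = 11.4397 km/h and 0.78976 kn = 1.46264 km/h.
11.4397 + 1.46264 ≈ 12.9 km/h.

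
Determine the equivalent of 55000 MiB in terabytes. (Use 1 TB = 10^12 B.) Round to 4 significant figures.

0.05767 terabytes

1 MiB = 1.04858e-6 terabytes.
So 55000 × 1.04858e-6 ≈ 0.05767 TB.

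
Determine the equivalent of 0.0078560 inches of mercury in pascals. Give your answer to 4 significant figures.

1 inch of mercury = 3386.39 Pa.
So 0.0078560 × 3386.39 ≈ 26.60 Pa.

26.60 pascals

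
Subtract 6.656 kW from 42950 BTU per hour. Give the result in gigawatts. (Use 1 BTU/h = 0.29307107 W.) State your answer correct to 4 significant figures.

42950 BTU/h = 1.25874e-5 GW and 6.656 kW = 6.65600e-6 GW.
1.25874e-5 − 6.65600e-6 ≈ 5.931e-6 GW.

5.931e-6 GW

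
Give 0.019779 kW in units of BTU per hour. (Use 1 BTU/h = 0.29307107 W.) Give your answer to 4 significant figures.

67.49 BTU/h

1 kW = 3412.14 BTU/h.
Then 0.019779 × 3412.14 ≈ 67.49 BTU/h.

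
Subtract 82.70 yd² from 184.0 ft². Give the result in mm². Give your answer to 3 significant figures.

-5.21 × 10^7 mm²

184.0 ft² = 1.70942 × 10^7 mm² and 82.70 yd² = 6.91477 × 10^7 mm².
1.70942 × 10^7 − 6.91477 × 10^7 ≈ -5.21 × 10^7 mm².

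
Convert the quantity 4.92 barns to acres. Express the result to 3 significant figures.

1.22e-31 acre

1 barn = 2.47105e-32 acre.
4.92 × 2.47105e-32 ≈ 1.22e-31 acre.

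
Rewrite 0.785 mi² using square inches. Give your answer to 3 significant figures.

1 mi² = 4.01449 × 10^9 in².
Then 0.785 × 4.01449 × 10^9 ≈ 3.15 × 10^9 in².

3.15 × 10^9 square inches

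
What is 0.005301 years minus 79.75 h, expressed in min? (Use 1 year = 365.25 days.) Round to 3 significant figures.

-2000 minutes

0.005301 yr = 2788.11 min and 79.75 h = 4785.00 min.
2788.11 − 4785.00 ≈ -2000 min.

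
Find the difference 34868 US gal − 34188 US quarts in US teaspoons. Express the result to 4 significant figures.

34868 US gal = 2.67786e+7 US tsp and 34188 US qt = 6.56410e+6 US tsp.
2.67786e+7 − 6.56410e+6 ≈ 2.021e+7 US tsp.

2.021e+7 US tsp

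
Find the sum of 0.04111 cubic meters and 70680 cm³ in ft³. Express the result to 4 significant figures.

3.948 ft³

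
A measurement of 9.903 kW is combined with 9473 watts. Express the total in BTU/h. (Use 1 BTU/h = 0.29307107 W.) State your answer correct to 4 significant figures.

9.903 kW = 33790.4 BTU/h and 9473 W = 32323.2 BTU/h.
33790.4 + 32323.2 ≈ 66110 BTU/h.

66110 BTU per hour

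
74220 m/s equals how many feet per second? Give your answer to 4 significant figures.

243500 ft/s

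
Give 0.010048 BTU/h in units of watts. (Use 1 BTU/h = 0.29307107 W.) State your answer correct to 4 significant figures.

1 BTU/h = 0.293071 watts.
Then 0.010048 × 0.293071 ≈ 0.002945 W.

0.002945 W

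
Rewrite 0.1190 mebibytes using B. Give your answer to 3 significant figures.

125000 bytes

1 mebibyte = 1.04858 × 10^6 bytes.
Thus 0.1190 × 1.04858 × 10^6 ≈ 125000 B.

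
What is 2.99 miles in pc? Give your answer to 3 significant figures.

1 mile = 5.21553e-14 parsecs.
Thus 2.99 × 5.21553e-14 ≈ 1.56e-13 pc.

1.56e-13 pc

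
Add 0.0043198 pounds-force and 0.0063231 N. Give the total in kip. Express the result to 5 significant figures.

0.0043198 lbf = 4.31980e-6 kip and 0.0063231 N = 1.42149e-6 kip.
4.31980e-6 + 1.42149e-6 ≈ 5.7413e-6 kip.

5.7413e-6 kip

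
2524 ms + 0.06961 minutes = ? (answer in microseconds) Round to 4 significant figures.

2524 ms = 2.52400e+6 μs and 0.06961 min = 4.17660e+6 μs.
2.52400e+6 + 4.17660e+6 ≈ 6.701e+6 μs.

6.701e+6 μs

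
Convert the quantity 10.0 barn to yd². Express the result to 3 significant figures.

1.20e-27 yd²

1 barn = 1.19599e-28 yd².
Then 10.0 × 1.19599e-28 ≈ 1.20e-27 yd².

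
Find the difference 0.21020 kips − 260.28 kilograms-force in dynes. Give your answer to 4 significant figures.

0.21020 kip = 9.35016e+7 dyn and 260.28 kgf = 2.55247e+8 dyn.
9.35016e+7 − 2.55247e+8 ≈ -1.617e+8 dyn.

-1.617e+8 dyn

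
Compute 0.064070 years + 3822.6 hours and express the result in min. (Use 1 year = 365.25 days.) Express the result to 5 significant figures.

0.064070 yr = 33698.3 min and 3822.6 h = 229356 min.
33698.3 + 229356 ≈ 263050 min.

263050 minutes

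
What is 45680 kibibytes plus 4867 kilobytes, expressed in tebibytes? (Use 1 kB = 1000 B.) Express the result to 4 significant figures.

45680 KiB = 4.25428e-5 TiB and 4867 kB = 4.42651e-6 TiB.
4.25428e-5 + 4.42651e-6 ≈ 4.697e-5 TiB.

4.697e-5 tebibytes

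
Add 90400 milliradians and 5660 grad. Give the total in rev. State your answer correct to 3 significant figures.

28.5 rev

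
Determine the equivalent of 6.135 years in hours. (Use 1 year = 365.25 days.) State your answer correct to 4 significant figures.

1 yr = 8766.00 hours.
So 6.135 × 8766.00 ≈ 53780 h.

53780 hours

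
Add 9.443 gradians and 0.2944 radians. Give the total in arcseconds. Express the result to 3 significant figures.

91300 arcseconds

9.443 grad = 30595.3 arcsec and 0.2944 rad = 60724.4 arcsec.
30595.3 + 60724.4 ≈ 91300 arcsec.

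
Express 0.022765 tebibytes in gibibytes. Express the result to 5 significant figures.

23.311 GiB

1 TiB = 1024.00 gibibytes.
Then 0.022765 × 1024.00 ≈ 23.311 GiB.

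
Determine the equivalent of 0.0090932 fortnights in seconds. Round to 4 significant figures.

11000 seconds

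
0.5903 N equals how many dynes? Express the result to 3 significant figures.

59000 dynes

1 N = 100000 dyn.
Thus 0.5903 × 100000 ≈ 59000 dyn.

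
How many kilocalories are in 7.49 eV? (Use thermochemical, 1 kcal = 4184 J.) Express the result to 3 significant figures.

1 electronvolt = 3.82929e-23 kcal.
Thus 7.49 × 3.82929e-23 ≈ 2.87e-22 kcal.

2.87e-22 kcal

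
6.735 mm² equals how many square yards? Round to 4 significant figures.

1 square millimeter = 1.19599e-6 yd².
So 6.735 × 1.19599e-6 ≈ 8.055e-6 yd².

8.055e-6 yd²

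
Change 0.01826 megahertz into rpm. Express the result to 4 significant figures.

1 MHz = 6.00000e+7 rpm.
Then 0.01826 × 6.00000e+7 ≈ 1.096e+6 rpm.

1.096e+6 rpm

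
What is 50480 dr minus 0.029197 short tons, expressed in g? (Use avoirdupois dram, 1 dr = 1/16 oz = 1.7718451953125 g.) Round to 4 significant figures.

62960 grams

50480 dr = 89442.7 g and 0.029197 short ton = 26487.1 g.
89442.7 − 26487.1 ≈ 62960 g.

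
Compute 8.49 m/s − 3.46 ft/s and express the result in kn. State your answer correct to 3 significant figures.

14.5 knots

8.49 m/s = 16.5032 kn and 3.46 ft/s = 2.04999 kn.
16.5032 − 2.04999 ≈ 14.5 kn.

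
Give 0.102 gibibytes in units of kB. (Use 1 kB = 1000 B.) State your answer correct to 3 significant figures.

1 gibibyte = 1.07374e+6 kilobytes.
0.102 × 1.07374e+6 ≈ 110000 kB.

110000 kilobytes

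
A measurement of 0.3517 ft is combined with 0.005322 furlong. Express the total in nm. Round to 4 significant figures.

1.178e+9 nm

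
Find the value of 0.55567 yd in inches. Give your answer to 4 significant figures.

20.00 in

1 yd = 36.0000 in.
Then 0.55567 × 36.0000 ≈ 20.00 in.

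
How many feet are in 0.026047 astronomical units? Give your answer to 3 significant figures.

1.28e+10 ft

1 astronomical unit = 4.90807e+11 feet.
So 0.026047 × 4.90807e+11 ≈ 1.28e+10 ft.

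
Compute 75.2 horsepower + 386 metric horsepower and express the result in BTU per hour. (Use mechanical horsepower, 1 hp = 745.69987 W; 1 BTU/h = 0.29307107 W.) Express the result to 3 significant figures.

75.2 hp = 191341 BTU/h and 386 PS = 968716 BTU/h.
191341 + 968716 ≈ 1.16 × 10^6 BTU/h.

1.16 × 10^6 BTU per hour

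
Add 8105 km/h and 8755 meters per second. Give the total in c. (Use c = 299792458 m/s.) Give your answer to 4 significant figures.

8105 km/h = 7.50982 × 10^-6 c and 8755 m/s = 2.92035 × 10^-5 c.
7.50982 × 10^-6 + 2.92035 × 10^-5 ≈ 3.671 × 10^-5 c.

3.671 × 10^-5 c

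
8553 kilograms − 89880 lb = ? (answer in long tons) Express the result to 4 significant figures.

8553 kg = 8.41792 long ton and 89880 lb = 40.1250 long ton.
8.41792 − 40.1250 ≈ -31.71 long ton.

-31.71 long ton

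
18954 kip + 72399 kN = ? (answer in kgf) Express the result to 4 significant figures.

1.598 × 10^7 kgf

18954 kip = 8.59739 × 10^6 kgf and 72399 kN = 7.38264 × 10^6 kgf.
8.59739 × 10^6 + 7.38264 × 10^6 ≈ 1.598 × 10^7 kgf.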